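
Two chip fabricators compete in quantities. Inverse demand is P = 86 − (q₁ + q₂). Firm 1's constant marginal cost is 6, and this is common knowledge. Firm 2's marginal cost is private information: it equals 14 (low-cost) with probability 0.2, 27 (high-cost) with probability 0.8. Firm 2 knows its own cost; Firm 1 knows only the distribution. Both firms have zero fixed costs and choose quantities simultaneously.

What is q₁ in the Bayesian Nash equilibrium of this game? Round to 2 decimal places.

32.80

Firm 2 with cost c maximizes (86 − (q₁+q₂) − c)·q₂, giving q₂(c) = (86 − c − q₁)/2.
E[c₂] = 0.2·14 + 0.8·27 = 24.4
Firm 1's FOC against E[q₂] yields q₁ = (86 − 2·6 + E[c₂])/3 = (86 − 12 + 24.4)/3 = 32.8.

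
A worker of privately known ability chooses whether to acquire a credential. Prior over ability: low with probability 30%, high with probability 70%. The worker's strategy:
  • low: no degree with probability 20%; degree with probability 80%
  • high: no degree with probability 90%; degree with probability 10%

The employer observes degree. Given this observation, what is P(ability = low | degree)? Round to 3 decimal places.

0.774

Apply Bayes' rule using the sender's strategy as the likelihood.
P(degree) = 0.3·0.8 + 0.7·0.1 = 0.31
P(low | degree) = (0.3·0.8) / 0.31 = 0.24 / 0.31 = 0.774194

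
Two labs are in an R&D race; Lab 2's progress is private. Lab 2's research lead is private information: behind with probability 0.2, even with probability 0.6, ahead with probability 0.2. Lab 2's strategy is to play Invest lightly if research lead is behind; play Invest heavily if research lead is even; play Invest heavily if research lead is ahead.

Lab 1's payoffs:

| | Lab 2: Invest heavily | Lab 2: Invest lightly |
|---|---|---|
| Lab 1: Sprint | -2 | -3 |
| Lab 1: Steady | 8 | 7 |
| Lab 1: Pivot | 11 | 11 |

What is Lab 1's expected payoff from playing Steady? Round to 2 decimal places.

E[Steady] = 0.2·7 + 0.6·8 + 0.2·8 = 1.4 + 4.8 + 1.6 = 7.8

7.80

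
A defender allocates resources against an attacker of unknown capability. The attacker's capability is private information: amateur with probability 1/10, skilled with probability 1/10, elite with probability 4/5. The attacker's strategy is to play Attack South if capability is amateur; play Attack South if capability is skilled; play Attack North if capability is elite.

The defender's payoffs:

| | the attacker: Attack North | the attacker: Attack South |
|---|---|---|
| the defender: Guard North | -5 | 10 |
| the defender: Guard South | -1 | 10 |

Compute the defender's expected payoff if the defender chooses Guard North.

-2

E[Guard North] = 1/10·10 + 1/10·10 + 4/5·(-5) = 1 + 1 + (-4) = -2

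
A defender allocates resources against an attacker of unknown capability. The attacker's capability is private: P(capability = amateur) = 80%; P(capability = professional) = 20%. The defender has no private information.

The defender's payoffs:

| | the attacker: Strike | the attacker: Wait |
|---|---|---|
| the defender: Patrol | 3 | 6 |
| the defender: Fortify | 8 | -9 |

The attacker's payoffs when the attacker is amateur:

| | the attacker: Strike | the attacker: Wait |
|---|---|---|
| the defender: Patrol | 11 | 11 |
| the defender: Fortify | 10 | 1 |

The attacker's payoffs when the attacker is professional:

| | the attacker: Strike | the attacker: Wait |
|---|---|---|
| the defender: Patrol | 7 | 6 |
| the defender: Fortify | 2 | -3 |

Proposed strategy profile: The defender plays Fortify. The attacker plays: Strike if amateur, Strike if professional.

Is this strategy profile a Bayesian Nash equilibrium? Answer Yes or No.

Yes

The defender plays Fortify: E[Fortify] = 0.8·(8) + 0.2·(8) = 8; E[Patrol] = 3. Best-responding. ✓
The attacker (capability amateur), facing Fortify: Strike gives 10, Wait gives 1. Proposed Strike is best. ✓
The attacker (capability professional), facing Fortify: Strike gives 2, Wait gives -3. Proposed Strike is best. ✓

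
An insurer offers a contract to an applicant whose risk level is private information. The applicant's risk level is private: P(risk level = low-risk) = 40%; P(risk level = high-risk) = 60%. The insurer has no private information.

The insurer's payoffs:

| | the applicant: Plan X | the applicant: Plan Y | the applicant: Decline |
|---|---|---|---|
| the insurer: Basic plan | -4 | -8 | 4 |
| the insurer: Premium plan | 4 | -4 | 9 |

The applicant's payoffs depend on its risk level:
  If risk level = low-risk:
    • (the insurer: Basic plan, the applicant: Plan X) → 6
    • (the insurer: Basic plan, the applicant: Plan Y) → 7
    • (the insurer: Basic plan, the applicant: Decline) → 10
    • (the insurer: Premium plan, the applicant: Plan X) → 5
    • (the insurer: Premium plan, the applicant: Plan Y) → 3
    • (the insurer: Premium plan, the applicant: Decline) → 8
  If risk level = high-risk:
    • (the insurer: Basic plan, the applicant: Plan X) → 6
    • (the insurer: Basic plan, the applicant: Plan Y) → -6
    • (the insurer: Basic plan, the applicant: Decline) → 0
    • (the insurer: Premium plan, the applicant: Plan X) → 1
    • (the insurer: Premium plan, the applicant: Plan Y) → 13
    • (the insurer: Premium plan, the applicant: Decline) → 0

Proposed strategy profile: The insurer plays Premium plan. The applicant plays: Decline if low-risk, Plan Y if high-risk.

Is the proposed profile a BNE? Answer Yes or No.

Yes

A profile is a BNE iff every type of every player is best-responding given beliefs about the other side.
The insurer plays Premium plan: E[Premium plan] = 0.4·(9) + 0.6·(-4) = 1.2; E[Basic plan] = -3.2. Best-responding. ✓
The applicant (risk level low-risk), facing Premium plan: Plan X gives 5, Plan Y gives 3, Decline gives 8. Proposed Decline is best. ✓
The applicant (risk level high-risk), facing Premium plan: Plan X gives 1, Plan Y gives 13, Decline gives 0. Proposed Plan Y is best. ✓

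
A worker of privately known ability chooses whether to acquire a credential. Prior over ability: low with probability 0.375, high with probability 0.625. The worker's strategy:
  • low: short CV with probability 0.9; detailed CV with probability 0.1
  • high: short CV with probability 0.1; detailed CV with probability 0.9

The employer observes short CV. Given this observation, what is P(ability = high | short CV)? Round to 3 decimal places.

0.156

Apply Bayes' rule using the sender's strategy as the likelihood.
P(short CV) = 0.375·0.9 + 0.625·0.1 = 0.4
P(high | short CV) = (0.625·0.1) / 0.4 = 0.0625 / 0.4 = 0.15625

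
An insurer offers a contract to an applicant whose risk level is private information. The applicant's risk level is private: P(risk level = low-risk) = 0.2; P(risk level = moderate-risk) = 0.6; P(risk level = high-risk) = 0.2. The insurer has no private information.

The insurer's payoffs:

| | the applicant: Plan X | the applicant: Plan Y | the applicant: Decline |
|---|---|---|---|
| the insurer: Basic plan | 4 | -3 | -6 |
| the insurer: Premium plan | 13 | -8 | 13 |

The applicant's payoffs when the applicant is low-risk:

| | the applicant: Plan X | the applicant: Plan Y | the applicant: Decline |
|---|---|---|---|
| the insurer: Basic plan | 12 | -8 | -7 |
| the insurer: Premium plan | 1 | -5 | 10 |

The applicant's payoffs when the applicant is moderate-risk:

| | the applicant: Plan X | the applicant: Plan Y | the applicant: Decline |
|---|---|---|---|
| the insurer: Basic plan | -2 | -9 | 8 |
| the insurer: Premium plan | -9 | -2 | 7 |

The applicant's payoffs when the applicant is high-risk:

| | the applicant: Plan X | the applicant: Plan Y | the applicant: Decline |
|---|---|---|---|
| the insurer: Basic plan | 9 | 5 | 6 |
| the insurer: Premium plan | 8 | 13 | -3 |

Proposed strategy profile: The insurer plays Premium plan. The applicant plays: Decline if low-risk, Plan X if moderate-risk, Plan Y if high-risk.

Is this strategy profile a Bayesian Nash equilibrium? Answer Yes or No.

No

The insurer plays Premium plan: E[Premium plan] = 0.2·(13) + 0.6·(13) + 0.2·(-8) = 8.8; E[Basic plan] = 0.6. Best-responding. ✓
The applicant (risk level low-risk), facing Premium plan: Plan X gives 1, Plan Y gives -5, Decline gives 10. Proposed Decline is best. ✓
The applicant (risk level moderate-risk), facing Premium plan: Plan X gives -9, Plan Y gives -2, Decline gives 7. Proposed Plan X is not best — profitable deviation exists. ✗
The applicant (risk level high-risk), facing Premium plan: Plan X gives 8, Plan Y gives 13, Decline gives -3. Proposed Plan Y is best. ✓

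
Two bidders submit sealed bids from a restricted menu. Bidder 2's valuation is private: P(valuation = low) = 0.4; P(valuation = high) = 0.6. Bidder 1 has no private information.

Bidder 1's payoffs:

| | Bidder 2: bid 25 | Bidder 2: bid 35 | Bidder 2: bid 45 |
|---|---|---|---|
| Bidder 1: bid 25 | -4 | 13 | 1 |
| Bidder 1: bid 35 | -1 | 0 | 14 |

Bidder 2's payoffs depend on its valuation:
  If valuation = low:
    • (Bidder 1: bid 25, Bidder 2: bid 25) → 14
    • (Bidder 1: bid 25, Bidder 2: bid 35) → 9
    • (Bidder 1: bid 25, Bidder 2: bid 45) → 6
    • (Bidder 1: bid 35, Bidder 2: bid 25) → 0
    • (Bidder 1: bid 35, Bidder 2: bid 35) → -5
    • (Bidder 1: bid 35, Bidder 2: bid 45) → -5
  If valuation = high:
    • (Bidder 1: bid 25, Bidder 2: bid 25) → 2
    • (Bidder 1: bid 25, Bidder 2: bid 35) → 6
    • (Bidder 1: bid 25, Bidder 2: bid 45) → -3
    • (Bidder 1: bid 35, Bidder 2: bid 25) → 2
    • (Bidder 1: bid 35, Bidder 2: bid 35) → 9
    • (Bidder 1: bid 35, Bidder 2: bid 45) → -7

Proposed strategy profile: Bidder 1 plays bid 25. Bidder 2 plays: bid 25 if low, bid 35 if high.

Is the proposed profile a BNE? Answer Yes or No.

Bidder 1 plays bid 25: E[bid 25] = 0.4·(-4) + 0.6·(13) = 6.2; E[bid 35] = -0.4. Best-responding. ✓
Bidder 2 (valuation low), facing bid 25: bid 25 gives 14, bid 35 gives 9, bid 45 gives 6. Proposed bid 25 is best. ✓
Bidder 2 (valuation high), facing bid 25: bid 25 gives 2, bid 35 gives 6, bid 45 gives -3. Proposed bid 35 is best. ✓

Yes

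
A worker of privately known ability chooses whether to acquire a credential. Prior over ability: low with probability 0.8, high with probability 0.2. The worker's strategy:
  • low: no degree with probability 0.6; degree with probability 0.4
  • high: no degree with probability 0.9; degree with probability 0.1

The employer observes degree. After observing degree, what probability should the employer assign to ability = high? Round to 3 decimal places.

0.059

P(degree) = 0.8·0.4 + 0.2·0.1 = 0.34
P(high | degree) = (0.2·0.1) / 0.34 = 0.02 / 0.34 = 0.0588235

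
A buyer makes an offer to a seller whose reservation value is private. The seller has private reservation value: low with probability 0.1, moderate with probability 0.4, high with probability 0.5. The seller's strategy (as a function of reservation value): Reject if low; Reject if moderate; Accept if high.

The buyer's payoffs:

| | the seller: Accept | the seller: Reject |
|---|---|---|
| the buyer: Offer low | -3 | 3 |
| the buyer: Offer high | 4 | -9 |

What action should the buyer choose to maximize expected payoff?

Offer low

Compute the buyer's expected payoff for each action, taking the expectation over the seller's type.
E[Offer low] = 0.1·(3) + 0.4·(3) + 0.5·(-3) = 0
E[Offer high] = 0.1·(-9) + 0.4·(-9) + 0.5·(4) = -2.5
Best response: Offer low (0 is the largest).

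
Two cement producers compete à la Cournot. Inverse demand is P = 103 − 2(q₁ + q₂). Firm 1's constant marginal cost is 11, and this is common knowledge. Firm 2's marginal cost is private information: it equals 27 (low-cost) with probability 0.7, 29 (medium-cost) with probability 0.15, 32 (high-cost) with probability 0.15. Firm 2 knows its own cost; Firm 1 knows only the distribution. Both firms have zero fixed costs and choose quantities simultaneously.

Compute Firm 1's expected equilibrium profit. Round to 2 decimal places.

660.66

Type-c best response for Firm 2: q₂(c) = (103 − c)/4 − q₁/2.
Firm 1 maximizes expected profit; its first-order condition is 103 − 4q₁ − 2E[q₂] − 11 = 0.
Substituting E[q₂] and solving: E[c₂] = 28.05, so q₁ = (103 − 2·11 + 28.05)/6 = 18.175.
E[P] = 103 − 2·(q₁ + E[q₂]) = 47.35; Firm 1's expected profit = (E[P] − 11)·q₁ = (47.35 − 11)·18.175 = 660.661.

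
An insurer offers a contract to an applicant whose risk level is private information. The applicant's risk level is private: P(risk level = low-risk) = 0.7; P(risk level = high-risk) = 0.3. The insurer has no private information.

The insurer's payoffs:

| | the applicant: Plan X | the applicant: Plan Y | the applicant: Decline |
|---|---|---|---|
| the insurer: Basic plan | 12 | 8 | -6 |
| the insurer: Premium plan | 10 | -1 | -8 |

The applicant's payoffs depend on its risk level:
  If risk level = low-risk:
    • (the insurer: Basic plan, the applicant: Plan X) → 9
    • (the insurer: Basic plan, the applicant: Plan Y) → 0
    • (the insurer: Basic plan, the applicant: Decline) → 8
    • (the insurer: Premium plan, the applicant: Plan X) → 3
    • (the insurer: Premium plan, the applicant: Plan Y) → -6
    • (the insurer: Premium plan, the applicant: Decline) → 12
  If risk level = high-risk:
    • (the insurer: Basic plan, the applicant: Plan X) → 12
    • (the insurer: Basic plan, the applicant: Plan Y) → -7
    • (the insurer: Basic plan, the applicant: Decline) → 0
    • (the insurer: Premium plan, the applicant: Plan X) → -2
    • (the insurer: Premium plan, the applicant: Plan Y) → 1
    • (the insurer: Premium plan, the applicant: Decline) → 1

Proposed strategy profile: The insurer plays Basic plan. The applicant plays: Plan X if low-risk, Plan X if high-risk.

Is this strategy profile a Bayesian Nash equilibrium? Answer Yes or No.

Yes

The insurer plays Basic plan: E[Basic plan] = 0.7·(12) + 0.3·(12) = 12; E[Premium plan] = 10. Best-responding. ✓
The applicant (risk level low-risk), facing Basic plan: Plan X gives 9, Plan Y gives 0, Decline gives 8. Proposed Plan X is best. ✓
The applicant (risk level high-risk), facing Basic plan: Plan X gives 12, Plan Y gives -7, Decline gives 0. Proposed Plan X is best. ✓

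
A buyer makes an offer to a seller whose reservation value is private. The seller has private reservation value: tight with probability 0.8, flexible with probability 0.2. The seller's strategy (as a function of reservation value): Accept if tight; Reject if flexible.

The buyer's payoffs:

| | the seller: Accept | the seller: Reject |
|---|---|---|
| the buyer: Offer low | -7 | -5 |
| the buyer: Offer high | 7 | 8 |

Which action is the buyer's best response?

Compute the buyer's expected payoff for each action, taking the expectation over the seller's type.
E[Offer low] = 0.8·(-7) + 0.2·(-5) = -6.6
E[Offer high] = 0.8·(7) + 0.2·(8) = 7.2
Best response: Offer high (7.2 is the largest).

Offer high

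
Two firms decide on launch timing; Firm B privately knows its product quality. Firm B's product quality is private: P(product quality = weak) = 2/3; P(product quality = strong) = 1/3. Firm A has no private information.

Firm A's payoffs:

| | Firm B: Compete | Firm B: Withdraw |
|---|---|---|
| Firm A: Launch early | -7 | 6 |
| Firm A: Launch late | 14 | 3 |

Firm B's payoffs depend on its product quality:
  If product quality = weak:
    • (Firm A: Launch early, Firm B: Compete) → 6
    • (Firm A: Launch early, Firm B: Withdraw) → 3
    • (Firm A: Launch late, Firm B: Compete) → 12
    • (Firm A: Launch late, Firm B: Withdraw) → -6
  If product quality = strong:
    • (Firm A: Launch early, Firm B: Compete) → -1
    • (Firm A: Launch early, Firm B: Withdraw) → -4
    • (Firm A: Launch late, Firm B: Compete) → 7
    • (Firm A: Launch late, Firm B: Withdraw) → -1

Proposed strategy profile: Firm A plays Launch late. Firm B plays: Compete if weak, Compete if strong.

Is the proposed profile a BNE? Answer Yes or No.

Yes

Firm A plays Launch late: E[Launch late] = 2/3·(14) + 1/3·(14) = 14; E[Launch early] = -7. Best-responding. ✓
Firm B (product quality weak), facing Launch late: Compete gives 12, Withdraw gives -6. Proposed Compete is best. ✓
Firm B (product quality strong), facing Launch late: Compete gives 7, Withdraw gives -1. Proposed Compete is best. ✓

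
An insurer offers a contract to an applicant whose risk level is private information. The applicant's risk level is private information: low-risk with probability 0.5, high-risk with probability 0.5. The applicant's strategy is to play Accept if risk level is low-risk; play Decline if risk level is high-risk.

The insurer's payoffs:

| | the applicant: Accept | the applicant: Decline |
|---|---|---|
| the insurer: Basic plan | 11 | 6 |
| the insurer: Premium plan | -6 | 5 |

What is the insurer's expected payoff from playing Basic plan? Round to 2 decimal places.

8.50

E[Basic plan] = 0.5·11 + 0.5·6 = 5.5 + 3 = 8.5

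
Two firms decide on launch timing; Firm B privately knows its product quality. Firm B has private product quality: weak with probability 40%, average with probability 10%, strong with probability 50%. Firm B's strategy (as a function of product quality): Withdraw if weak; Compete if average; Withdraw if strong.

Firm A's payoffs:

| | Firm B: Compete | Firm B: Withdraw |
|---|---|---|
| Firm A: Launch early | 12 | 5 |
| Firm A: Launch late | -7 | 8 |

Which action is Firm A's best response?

Launch late

Compute Firm A's expected payoff for each action, taking the expectation over Firm B's type.
E[Launch early] = 0.4·(5) + 0.1·(12) + 0.5·(5) = 5.7
E[Launch late] = 0.4·(8) + 0.1·(-7) + 0.5·(8) = 6.5
Best response: Launch late (6.5 is the largest).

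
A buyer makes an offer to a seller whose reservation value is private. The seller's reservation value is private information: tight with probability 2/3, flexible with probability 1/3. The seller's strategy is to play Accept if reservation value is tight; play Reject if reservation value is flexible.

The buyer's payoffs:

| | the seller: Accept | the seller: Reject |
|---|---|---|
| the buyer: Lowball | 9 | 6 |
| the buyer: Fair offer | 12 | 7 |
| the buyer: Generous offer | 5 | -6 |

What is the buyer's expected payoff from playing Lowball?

E[Lowball] = 2/3·9 + 1/3·6 = 6 + 2 = 8

8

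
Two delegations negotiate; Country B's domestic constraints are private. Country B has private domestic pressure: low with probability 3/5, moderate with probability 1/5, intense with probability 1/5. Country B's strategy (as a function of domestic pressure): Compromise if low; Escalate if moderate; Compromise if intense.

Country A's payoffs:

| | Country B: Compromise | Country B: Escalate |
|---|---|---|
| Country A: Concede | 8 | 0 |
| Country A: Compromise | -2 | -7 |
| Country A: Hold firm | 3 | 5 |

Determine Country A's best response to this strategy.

Concede

Compute Country A's expected payoff for each action, taking the expectation over Country B's type.
E[Concede] = 3/5·(8) + 1/5·(0) + 1/5·(8) = 32/5
E[Compromise] = 3/5·(-2) + 1/5·(-7) + 1/5·(-2) = -3
E[Hold firm] = 3/5·(3) + 1/5·(5) + 1/5·(3) = 17/5
Best response: Concede (32/5 is the largest).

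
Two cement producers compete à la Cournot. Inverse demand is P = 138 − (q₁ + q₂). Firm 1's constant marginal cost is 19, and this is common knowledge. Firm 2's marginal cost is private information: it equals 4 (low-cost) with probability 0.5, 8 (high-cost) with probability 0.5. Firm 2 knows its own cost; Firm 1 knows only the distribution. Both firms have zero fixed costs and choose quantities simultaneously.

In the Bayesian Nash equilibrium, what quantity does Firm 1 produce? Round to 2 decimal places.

Firm 2 with cost c maximizes (138 − (q₁+q₂) − c)·q₂, giving q₂(c) = (138 − c − q₁)/2.
E[c₂] = 0.5·4 + 0.5·8 = 6
Firm 1's FOC against E[q₂] yields q₁ = (138 − 2·19 + E[c₂])/3 = (138 − 38 + 6)/3 = 35.3333.

35.33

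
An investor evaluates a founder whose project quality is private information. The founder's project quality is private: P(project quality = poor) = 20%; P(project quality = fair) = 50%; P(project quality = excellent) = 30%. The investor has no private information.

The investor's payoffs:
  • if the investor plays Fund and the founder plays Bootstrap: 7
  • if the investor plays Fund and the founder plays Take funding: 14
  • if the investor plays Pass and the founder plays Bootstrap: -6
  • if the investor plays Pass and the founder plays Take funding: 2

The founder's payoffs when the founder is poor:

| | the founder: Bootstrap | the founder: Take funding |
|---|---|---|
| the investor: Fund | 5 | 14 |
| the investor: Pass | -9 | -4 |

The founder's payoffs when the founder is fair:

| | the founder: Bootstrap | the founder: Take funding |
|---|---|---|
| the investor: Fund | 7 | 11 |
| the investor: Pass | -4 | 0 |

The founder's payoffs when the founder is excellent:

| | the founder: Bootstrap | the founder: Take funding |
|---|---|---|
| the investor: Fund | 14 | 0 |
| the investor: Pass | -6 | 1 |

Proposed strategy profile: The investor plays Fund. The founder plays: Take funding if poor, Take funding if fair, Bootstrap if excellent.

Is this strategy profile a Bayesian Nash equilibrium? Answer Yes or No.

The investor plays Fund: E[Fund] = 0.2·(14) + 0.5·(14) + 0.3·(7) = 11.9; E[Pass] = -0.4. Best-responding. ✓
The founder (project quality poor), facing Fund: Bootstrap gives 5, Take funding gives 14. Proposed Take funding is best. ✓
The founder (project quality fair), facing Fund: Bootstrap gives 7, Take funding gives 11. Proposed Take funding is best. ✓
The founder (project quality excellent), facing Fund: Bootstrap gives 14, Take funding gives 0. Proposed Bootstrap is best. ✓

Yes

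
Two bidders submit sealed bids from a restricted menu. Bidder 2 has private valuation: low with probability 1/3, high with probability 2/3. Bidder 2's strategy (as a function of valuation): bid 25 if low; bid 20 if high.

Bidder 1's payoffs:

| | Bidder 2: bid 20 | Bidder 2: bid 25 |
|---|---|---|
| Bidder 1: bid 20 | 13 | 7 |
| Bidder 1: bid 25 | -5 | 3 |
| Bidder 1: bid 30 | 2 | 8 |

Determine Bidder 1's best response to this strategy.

bid 20

Compute Bidder 1's expected payoff for each action, taking the expectation over Bidder 2's type.
E[bid 20] = 1/3·(7) + 2/3·(13) = 11
E[bid 25] = 1/3·(3) + 2/3·(-5) = -7/3
E[bid 30] = 1/3·(8) + 2/3·(2) = 4
Best response: bid 20 (11 is the largest).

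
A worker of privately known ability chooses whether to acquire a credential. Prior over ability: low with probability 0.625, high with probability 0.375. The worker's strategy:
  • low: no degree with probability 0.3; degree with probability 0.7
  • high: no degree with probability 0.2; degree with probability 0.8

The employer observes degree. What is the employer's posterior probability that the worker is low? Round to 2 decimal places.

0.59

Apply Bayes' rule using the sender's strategy as the likelihood.
P(degree) = 0.625·0.7 + 0.375·0.8 = 0.7375
P(low | degree) = (0.625·0.7) / 0.7375 = 0.4375 / 0.7375 = 0.59322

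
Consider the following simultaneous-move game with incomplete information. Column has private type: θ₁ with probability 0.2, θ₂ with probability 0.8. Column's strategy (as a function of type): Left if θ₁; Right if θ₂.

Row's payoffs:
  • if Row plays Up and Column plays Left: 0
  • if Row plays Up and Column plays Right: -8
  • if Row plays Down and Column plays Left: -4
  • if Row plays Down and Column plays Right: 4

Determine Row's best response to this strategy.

Compute Row's expected payoff for each action, taking the expectation over Column's type.
E[Up] = 0.2·(0) + 0.8·(-8) = -6.4
E[Down] = 0.2·(-4) + 0.8·(4) = 2.4
Best response: Down (2.4 is the largest).

Down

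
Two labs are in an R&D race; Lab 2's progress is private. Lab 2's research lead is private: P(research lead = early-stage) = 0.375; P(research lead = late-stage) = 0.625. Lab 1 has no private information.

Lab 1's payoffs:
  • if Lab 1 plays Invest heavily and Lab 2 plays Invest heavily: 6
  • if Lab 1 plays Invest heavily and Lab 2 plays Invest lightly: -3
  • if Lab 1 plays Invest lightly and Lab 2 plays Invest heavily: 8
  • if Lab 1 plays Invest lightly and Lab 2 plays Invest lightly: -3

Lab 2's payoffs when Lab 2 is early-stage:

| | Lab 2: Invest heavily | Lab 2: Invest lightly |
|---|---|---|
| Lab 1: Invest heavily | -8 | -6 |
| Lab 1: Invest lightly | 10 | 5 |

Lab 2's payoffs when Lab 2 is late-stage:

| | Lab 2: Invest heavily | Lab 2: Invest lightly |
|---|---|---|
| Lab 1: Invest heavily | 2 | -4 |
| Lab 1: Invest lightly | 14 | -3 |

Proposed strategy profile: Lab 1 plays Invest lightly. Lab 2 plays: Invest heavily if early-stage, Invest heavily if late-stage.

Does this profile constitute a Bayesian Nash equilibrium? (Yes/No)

Yes

Lab 1 plays Invest lightly: E[Invest lightly] = 0.375·(8) + 0.625·(8) = 8; E[Invest heavily] = 6. Best-responding. ✓
Lab 2 (research lead early-stage), facing Invest lightly: Invest heavily gives 10, Invest lightly gives 5. Proposed Invest heavily is best. ✓
Lab 2 (research lead late-stage), facing Invest lightly: Invest heavily gives 14, Invest lightly gives -3. Proposed Invest heavily is best. ✓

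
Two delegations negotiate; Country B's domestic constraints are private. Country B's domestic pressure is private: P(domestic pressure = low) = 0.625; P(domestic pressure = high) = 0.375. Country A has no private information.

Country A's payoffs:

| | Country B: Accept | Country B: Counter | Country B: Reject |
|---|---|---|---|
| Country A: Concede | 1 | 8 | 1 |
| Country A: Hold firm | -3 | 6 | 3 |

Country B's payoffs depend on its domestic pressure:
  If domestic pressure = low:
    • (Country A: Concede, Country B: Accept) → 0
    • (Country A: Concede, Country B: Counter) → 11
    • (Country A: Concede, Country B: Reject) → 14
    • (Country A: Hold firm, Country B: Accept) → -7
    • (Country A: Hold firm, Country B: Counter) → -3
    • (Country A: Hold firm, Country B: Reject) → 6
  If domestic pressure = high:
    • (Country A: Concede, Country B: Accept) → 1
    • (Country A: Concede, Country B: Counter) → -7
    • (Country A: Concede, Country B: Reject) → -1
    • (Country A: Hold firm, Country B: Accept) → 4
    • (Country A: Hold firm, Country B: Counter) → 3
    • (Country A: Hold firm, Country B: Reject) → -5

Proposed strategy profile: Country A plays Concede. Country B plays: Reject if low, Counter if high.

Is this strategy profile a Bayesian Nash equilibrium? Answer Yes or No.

Country A plays Concede: E[Concede] = 0.625·(1) + 0.375·(8) = 3.625; E[Hold firm] = 4.125. Not best-responding. ✗
Country B (domestic pressure low), facing Concede: Accept gives 0, Counter gives 11, Reject gives 14. Proposed Reject is best. ✓
Country B (domestic pressure high), facing Concede: Accept gives 1, Counter gives -7, Reject gives -1. Proposed Counter is not best — profitable deviation exists. ✗

No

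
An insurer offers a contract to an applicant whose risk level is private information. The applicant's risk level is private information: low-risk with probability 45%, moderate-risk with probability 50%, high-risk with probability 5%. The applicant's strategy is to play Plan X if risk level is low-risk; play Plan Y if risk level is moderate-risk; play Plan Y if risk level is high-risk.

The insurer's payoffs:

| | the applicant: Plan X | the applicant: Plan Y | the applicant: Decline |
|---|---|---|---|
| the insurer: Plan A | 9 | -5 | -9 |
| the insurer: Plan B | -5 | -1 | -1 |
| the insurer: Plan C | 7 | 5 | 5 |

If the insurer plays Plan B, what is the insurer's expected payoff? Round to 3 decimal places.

E[Plan B] = 0.45·(-5) + 0.5·(-1) + 0.05·(-1) = (-2.25) + (-0.5) + (-0.05) = -2.8

-2.800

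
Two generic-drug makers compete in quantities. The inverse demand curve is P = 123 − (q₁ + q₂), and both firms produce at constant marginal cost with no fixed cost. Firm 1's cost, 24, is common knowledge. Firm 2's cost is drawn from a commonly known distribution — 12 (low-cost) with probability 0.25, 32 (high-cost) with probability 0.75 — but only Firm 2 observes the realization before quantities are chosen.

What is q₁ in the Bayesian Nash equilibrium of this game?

34

Each type of Firm 2 best-responds to q₁; Firm 1 best-responds to the expected q₂ over Firm 2's types.
Firm 2 with cost c maximizes (123 − (q₁+q₂) − c)·q₂, giving q₂(c) = (123 − c − q₁)/2.
E[c₂] = 0.25·12 + 0.75·32 = 27
Firm 1's FOC against E[q₂] yields q₁ = (123 − 2·24 + E[c₂])/3 = (123 − 48 + 27)/3 = 34.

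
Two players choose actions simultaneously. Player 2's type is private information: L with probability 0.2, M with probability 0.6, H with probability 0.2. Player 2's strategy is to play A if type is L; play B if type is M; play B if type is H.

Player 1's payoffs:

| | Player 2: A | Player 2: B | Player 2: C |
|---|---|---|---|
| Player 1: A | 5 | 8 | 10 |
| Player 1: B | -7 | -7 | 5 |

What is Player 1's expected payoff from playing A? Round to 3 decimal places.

E[A] = 0.2·5 + 0.6·8 + 0.2·8 = 1 + 4.8 + 1.6 = 7.4

7.400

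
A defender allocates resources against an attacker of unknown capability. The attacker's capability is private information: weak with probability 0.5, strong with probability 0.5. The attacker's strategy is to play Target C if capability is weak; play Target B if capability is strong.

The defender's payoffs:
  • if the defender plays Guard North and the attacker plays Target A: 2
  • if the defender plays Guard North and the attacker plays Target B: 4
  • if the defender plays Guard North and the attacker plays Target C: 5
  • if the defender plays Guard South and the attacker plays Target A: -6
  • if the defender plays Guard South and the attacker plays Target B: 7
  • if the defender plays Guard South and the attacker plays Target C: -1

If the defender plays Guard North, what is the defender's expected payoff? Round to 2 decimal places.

Take the expectation over the attacker's capability, weighting each type's action by its prior probability.
E[Guard North] = 0.5·5 + 0.5·4 = 2.5 + 2 = 4.5

4.50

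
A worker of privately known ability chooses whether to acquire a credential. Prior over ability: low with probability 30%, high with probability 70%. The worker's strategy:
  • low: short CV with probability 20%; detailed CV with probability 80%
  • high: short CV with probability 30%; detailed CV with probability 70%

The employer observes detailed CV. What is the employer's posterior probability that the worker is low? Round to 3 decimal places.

Apply Bayes' rule using the sender's strategy as the likelihood.
P(detailed CV) = 0.3·0.8 + 0.7·0.7 = 0.73
P(low | detailed CV) = (0.3·0.8) / 0.73 = 0.24 / 0.73 = 0.328767

0.329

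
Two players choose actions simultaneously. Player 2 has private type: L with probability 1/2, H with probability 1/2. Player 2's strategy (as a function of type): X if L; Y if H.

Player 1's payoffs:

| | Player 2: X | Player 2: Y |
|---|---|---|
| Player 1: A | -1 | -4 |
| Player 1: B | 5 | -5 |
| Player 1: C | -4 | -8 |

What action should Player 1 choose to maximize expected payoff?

B

E[A] = 1/2·(-1) + 1/2·(-4) = -5/2
E[B] = 1/2·(5) + 1/2·(-5) = 0
E[C] = 1/2·(-4) + 1/2·(-8) = -6
Best response: B (0 is the largest).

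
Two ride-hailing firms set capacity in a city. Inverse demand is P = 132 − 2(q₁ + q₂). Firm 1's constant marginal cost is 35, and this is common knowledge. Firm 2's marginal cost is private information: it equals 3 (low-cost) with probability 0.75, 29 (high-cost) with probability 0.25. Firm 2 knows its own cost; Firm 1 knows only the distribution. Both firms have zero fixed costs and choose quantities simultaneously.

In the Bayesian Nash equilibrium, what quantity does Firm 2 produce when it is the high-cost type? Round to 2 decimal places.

Type-c best response for Firm 2: q₂(c) = (132 − c)/4 − q₁/2.
Firm 1 maximizes expected profit; its first-order condition is 132 − 4q₁ − 2E[q₂] − 35 = 0.
Substituting E[q₂] and solving: E[c₂] = 9.5, so q₁ = (132 − 2·35 + 9.5)/6 = 11.9167.
q₂(high-cost) = (132 − 29 − 2·11.9167)/4 = 19.7917.

19.79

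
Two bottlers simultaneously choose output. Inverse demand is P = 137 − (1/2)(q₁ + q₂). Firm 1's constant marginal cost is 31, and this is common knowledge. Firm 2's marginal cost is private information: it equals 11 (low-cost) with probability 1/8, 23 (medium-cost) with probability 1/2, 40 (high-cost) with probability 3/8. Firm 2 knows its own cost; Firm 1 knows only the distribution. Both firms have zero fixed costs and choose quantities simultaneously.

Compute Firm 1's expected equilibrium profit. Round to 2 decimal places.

Type-c best response for Firm 2: q₂(c) = (137 − c) − q₁/2.
Firm 1 maximizes expected profit; its first-order condition is 137 − q₁ − (1/2)E[q₂] − 31 = 0.
Substituting E[q₂] and solving: E[c₂] = 27.875, so q₁ = (137 − 2·31 + 27.875)/(3/2) = 68.5833.
E[P] = 137 − (1/2)·(q₁ + E[q₂]) = 65.2917; Firm 1's expected profit = (E[P] − 31)·q₁ = (65.2917 − 31)·68.5833 = 2351.84.

2351.84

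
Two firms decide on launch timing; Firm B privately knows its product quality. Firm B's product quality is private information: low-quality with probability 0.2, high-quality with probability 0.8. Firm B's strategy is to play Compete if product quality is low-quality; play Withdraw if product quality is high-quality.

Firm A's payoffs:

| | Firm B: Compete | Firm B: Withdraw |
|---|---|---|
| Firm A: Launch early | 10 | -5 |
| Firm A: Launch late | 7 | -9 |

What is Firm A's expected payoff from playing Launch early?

-2

E[Launch early] = 0.2·10 + 0.8·(-5) = 2 + (-4) = -2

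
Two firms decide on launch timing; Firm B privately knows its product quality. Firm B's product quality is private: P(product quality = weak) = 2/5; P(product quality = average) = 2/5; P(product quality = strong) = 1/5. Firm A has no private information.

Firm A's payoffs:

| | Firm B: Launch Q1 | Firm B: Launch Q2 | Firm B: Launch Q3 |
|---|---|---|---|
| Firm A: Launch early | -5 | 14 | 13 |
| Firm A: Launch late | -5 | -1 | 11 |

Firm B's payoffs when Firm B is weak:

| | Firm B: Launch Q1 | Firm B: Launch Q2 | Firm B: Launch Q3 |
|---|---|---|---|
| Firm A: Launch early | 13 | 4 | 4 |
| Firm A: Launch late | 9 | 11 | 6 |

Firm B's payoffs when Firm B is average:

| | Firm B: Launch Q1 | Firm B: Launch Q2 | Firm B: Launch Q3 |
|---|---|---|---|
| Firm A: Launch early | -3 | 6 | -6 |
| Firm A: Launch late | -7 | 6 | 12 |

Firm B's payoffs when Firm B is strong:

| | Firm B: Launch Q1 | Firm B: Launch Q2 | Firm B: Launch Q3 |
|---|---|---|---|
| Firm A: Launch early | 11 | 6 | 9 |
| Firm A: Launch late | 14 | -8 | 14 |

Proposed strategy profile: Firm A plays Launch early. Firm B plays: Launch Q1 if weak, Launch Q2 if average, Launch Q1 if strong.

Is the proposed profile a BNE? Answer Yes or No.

A profile is a BNE iff every type of every player is best-responding given beliefs about the other side.
Firm A plays Launch early: E[Launch early] = 2/5·(-5) + 2/5·(14) + 1/5·(-5) = 13/5; E[Launch late] = -17/5. Best-responding. ✓
Firm B (product quality weak), facing Launch early: Launch Q1 gives 13, Launch Q2 gives 4, Launch Q3 gives 4. Proposed Launch Q1 is best. ✓
Firm B (product quality average), facing Launch early: Launch Q1 gives -3, Launch Q2 gives 6, Launch Q3 gives -6. Proposed Launch Q2 is best. ✓
Firm B (product quality strong), facing Launch early: Launch Q1 gives 11, Launch Q2 gives 6, Launch Q3 gives 9. Proposed Launch Q1 is best. ✓

Yes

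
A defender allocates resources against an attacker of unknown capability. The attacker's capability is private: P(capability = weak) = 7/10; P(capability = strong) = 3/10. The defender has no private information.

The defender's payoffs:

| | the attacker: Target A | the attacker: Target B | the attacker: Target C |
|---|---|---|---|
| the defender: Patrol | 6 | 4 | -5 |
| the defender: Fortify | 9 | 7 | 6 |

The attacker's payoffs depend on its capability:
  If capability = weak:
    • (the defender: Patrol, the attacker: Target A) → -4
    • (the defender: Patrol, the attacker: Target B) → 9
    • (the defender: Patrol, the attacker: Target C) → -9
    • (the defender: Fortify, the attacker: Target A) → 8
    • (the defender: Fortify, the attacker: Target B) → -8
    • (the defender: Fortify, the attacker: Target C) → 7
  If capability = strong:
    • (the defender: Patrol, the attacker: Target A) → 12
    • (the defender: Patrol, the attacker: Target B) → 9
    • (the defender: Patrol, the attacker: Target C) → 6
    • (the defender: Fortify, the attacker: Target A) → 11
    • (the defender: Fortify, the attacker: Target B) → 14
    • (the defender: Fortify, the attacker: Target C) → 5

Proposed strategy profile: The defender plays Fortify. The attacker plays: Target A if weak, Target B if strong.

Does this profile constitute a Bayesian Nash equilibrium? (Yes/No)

A profile is a BNE iff every type of every player is best-responding given beliefs about the other side.
The defender plays Fortify: E[Fortify] = 7/10·(9) + 3/10·(7) = 42/5; E[Patrol] = 27/5. Best-responding. ✓
The attacker (capability weak), facing Fortify: Target A gives 8, Target B gives -8, Target C gives 7. Proposed Target A is best. ✓
The attacker (capability strong), facing Fortify: Target A gives 11, Target B gives 14, Target C gives 5. Proposed Target B is best. ✓

Yes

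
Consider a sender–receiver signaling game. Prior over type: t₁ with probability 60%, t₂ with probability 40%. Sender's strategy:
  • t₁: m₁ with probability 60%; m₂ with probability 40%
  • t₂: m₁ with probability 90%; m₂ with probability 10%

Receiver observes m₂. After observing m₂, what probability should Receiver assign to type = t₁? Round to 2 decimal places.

Apply Bayes' rule using the sender's strategy as the likelihood.
P(m₂) = 0.6·0.4 + 0.4·0.1 = 0.28
P(t₁ | m₂) = (0.6·0.4) / 0.28 = 0.24 / 0.28 = 0.857143

0.86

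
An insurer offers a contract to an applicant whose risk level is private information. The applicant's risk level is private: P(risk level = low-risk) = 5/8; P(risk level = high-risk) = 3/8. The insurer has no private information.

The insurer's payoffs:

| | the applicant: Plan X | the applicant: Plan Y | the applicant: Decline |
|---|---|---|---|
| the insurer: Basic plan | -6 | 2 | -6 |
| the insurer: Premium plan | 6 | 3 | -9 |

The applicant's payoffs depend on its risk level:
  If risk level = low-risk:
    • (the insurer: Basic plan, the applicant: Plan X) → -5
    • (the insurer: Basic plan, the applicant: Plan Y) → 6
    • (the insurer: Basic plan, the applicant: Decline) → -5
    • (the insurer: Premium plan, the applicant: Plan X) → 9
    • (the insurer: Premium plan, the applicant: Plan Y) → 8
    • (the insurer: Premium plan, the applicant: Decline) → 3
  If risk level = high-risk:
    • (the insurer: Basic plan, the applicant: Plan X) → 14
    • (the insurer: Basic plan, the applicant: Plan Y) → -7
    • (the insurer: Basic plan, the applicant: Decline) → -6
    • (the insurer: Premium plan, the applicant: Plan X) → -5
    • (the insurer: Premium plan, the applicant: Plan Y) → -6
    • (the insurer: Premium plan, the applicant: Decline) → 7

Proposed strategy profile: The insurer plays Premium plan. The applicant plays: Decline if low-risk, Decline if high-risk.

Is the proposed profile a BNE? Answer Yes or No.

A profile is a BNE iff every type of every player is best-responding given beliefs about the other side.
The insurer plays Premium plan: E[Premium plan] = 5/8·(-9) + 3/8·(-9) = -9; E[Basic plan] = -6. Not best-responding. ✗
The applicant (risk level low-risk), facing Premium plan: Plan X gives 9, Plan Y gives 8, Decline gives 3. Proposed Decline is not best — profitable deviation exists. ✗
The applicant (risk level high-risk), facing Premium plan: Plan X gives -5, Plan Y gives -6, Decline gives 7. Proposed Decline is best. ✓

No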